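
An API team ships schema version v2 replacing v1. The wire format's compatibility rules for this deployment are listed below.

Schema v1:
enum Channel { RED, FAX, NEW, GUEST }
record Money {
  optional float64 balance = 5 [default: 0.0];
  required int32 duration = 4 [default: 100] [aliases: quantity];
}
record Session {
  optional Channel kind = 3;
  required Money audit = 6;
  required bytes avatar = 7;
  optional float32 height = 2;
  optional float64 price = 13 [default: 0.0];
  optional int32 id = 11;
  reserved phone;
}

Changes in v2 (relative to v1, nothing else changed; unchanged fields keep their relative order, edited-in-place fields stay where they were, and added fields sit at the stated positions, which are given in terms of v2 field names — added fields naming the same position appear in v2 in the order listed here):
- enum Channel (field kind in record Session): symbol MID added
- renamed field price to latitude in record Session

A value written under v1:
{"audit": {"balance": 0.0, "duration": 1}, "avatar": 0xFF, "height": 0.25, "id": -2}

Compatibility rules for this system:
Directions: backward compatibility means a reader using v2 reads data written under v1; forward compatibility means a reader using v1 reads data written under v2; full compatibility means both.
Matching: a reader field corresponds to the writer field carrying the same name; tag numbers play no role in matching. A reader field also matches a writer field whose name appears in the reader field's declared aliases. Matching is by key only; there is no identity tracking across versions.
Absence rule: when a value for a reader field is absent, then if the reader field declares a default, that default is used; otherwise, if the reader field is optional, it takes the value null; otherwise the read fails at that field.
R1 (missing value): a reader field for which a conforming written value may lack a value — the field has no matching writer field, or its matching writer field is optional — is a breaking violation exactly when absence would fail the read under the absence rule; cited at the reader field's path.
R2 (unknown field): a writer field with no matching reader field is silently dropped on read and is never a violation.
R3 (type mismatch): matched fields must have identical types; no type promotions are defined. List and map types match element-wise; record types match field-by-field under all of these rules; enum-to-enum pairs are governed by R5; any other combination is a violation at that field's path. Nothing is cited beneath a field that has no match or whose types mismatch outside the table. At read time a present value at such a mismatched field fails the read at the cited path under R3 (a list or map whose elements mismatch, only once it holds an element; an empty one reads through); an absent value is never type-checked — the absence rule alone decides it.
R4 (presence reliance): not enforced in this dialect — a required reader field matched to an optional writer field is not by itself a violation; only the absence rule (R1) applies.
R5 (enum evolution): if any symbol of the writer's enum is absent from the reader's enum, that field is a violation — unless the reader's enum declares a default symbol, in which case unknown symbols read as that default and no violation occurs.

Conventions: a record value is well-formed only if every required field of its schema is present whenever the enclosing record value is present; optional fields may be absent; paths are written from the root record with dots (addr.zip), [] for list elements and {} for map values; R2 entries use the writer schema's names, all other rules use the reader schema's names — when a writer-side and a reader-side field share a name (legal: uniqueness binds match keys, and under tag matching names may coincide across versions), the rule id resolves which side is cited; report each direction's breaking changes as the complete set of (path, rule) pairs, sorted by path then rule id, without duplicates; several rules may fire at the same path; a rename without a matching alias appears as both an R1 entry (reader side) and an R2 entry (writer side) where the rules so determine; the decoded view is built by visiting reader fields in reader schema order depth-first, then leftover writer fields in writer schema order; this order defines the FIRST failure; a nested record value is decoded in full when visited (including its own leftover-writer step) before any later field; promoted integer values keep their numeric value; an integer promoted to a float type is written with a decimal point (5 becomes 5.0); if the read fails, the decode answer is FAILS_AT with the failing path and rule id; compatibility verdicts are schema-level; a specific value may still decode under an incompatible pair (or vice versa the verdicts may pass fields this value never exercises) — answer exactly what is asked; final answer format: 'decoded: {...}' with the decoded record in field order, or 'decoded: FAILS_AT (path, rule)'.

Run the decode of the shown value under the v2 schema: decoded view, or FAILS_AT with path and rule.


decoded: {"kind": null, "audit": {"balance": 0.0, "duration": 1}, "avatar": 0xFF, "height": 0.25, "latitude": 0.0, "id": -2}

each type pair in Session: writer, then reader
decoding the Session value with the v2 reader:
  kind := null (missing; optional => null)
  audit.balance := 0.0
  audit.duration := 1
  avatar := 0xFF
  height := 0.25
  latitude := 0.0 (missing; default applied)
  id := -2
  => decoded: {"kind": null, "audit": {"balance": 0.0, "duration": 1}, "avatar": 0xFF, "height": 0.25, "latitude": 0.0, "id": -2}
diffs on Session not affecting the asked answer:
  enum Channel (field kind in record Session): symbol MID added -> a verdict-level change on Session — the shown value reads the same


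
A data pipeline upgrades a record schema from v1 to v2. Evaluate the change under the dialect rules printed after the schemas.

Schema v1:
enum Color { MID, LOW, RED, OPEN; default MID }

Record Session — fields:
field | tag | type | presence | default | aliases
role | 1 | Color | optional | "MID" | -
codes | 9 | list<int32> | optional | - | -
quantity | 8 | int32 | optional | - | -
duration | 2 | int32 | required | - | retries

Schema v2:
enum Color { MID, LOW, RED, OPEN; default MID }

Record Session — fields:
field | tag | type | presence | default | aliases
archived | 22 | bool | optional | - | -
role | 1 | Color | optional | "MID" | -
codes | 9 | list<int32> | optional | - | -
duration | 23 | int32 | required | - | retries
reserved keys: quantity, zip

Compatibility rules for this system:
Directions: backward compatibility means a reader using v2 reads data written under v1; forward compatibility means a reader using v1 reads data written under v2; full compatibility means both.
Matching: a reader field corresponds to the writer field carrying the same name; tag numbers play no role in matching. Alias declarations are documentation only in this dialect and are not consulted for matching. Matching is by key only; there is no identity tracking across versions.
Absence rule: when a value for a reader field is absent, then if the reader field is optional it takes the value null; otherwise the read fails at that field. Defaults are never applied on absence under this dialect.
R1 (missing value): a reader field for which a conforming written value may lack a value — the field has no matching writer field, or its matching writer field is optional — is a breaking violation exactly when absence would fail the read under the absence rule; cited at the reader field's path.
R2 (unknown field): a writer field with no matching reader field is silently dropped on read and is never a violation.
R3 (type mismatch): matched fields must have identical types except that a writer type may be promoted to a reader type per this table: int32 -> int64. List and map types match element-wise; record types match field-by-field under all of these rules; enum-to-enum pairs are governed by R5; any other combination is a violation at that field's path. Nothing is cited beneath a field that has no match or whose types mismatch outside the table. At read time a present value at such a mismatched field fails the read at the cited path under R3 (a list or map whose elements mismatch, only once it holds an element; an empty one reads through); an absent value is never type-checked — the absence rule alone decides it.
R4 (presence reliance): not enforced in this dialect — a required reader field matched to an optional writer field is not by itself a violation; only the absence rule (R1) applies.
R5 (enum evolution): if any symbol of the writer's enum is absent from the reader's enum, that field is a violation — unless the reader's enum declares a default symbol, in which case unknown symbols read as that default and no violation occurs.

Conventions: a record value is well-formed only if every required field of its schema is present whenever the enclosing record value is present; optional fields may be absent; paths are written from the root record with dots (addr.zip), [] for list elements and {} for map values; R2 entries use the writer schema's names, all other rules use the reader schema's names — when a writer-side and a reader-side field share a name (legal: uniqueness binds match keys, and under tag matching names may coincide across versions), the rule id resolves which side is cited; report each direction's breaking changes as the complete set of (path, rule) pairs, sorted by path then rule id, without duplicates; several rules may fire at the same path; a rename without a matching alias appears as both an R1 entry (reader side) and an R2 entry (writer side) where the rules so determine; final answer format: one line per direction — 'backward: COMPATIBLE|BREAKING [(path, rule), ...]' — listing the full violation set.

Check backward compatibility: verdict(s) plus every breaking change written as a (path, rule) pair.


backward: COMPATIBLE []

the writer's type comes first in each Session pair
backward pass over Session, reader schema v2, writer schema v1:
  archived: no writer-side match
  writer optional, Color -> Color: reader role maps from writer role
  writer optional, list<int32> -> list<int32>: reader codes maps from writer codes
  writer required, int32 -> int32: reader duration maps from writer duration
  writer field quantity has no reader counterpart
  => backward verdict for Session: COMPATIBLE, no violations
ruling out the remaining Session differences:
  removed field quantity from record Session (its key "quantity" joins the reserved list) -> inert for the asked Session verdict: nothing fires
  field duration in record Session: tag 2 changed to 23 -> inert for the asked Session verdict: nothing fires
  added field archived to record Session: optional bool, tag 22 (in v2 it sits immediately before role) -> inert for the asked Session verdict: nothing fires


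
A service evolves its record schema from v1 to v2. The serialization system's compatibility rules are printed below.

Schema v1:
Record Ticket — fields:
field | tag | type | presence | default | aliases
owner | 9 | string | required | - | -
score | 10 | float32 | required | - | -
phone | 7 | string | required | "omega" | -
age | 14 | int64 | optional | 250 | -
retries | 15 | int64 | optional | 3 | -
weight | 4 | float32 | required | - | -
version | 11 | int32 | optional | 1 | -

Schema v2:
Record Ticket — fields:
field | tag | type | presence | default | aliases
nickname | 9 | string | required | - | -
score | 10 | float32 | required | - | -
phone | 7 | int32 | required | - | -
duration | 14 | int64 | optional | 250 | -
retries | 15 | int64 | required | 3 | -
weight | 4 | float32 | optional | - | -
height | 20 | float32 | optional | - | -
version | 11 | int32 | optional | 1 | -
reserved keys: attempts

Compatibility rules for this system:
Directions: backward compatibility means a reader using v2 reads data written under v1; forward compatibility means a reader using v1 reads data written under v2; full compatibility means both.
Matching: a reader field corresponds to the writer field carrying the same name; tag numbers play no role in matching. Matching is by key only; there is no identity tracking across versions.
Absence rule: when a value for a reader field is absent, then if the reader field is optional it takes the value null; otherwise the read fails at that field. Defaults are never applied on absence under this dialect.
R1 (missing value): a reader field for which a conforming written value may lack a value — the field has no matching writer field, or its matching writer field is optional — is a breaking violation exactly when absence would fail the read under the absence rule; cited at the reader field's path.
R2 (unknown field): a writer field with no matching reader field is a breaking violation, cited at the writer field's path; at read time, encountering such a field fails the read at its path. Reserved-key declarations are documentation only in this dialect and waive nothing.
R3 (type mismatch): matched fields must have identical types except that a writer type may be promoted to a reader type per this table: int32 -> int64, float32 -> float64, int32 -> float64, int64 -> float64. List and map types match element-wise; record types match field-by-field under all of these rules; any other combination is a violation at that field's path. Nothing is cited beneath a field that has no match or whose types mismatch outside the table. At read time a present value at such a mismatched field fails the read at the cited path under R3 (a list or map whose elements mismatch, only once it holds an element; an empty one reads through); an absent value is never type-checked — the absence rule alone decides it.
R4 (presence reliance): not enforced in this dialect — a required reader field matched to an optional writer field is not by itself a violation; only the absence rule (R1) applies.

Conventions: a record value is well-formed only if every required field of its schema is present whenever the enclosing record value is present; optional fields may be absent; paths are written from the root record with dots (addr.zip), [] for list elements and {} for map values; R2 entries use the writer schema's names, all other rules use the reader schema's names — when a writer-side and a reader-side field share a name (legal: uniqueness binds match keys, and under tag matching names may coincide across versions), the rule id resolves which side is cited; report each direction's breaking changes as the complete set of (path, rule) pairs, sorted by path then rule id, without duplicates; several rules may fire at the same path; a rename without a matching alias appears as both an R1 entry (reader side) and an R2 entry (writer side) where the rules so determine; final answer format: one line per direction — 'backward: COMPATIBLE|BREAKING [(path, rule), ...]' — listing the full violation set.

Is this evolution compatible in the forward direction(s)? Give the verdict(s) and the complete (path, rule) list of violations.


forward: BREAKING [(duration, R2), (height, R2), (nickname, R2), (owner, R1), (phone, R3), (weight, R1)]

in Ticket below, arrows point writer -> reader
forward pass over Ticket, reader schema v1, writer schema v2:
  owner has no writer counterpart
  score <- score (float32 -> float32, writer required)
  phone <- phone (int32 -> string, writer required)
  age has no writer counterpart
  retries <- retries (int64 -> int64, writer required)
  weight <- weight (float32 -> float32, writer optional)
  version <- version (int32 -> int32, writer optional)
  nickname (writer side), unknown to reader
  duration (writer side), unknown to reader
  height (writer side), unknown to reader
  rule R2 violated at duration
  rule R2 violated at height
  rule R2 violated at nickname
  rule R1 violated at owner
  rule R3 violated at phone
  rule R1 violated at weight
  forward on Ticket therefore BREAKING (6)
diffs on Ticket not affecting the asked answer:
  field retries in record Ticket: optional changed to required -> fires only in the backward direction of Ticket, which is not asked here


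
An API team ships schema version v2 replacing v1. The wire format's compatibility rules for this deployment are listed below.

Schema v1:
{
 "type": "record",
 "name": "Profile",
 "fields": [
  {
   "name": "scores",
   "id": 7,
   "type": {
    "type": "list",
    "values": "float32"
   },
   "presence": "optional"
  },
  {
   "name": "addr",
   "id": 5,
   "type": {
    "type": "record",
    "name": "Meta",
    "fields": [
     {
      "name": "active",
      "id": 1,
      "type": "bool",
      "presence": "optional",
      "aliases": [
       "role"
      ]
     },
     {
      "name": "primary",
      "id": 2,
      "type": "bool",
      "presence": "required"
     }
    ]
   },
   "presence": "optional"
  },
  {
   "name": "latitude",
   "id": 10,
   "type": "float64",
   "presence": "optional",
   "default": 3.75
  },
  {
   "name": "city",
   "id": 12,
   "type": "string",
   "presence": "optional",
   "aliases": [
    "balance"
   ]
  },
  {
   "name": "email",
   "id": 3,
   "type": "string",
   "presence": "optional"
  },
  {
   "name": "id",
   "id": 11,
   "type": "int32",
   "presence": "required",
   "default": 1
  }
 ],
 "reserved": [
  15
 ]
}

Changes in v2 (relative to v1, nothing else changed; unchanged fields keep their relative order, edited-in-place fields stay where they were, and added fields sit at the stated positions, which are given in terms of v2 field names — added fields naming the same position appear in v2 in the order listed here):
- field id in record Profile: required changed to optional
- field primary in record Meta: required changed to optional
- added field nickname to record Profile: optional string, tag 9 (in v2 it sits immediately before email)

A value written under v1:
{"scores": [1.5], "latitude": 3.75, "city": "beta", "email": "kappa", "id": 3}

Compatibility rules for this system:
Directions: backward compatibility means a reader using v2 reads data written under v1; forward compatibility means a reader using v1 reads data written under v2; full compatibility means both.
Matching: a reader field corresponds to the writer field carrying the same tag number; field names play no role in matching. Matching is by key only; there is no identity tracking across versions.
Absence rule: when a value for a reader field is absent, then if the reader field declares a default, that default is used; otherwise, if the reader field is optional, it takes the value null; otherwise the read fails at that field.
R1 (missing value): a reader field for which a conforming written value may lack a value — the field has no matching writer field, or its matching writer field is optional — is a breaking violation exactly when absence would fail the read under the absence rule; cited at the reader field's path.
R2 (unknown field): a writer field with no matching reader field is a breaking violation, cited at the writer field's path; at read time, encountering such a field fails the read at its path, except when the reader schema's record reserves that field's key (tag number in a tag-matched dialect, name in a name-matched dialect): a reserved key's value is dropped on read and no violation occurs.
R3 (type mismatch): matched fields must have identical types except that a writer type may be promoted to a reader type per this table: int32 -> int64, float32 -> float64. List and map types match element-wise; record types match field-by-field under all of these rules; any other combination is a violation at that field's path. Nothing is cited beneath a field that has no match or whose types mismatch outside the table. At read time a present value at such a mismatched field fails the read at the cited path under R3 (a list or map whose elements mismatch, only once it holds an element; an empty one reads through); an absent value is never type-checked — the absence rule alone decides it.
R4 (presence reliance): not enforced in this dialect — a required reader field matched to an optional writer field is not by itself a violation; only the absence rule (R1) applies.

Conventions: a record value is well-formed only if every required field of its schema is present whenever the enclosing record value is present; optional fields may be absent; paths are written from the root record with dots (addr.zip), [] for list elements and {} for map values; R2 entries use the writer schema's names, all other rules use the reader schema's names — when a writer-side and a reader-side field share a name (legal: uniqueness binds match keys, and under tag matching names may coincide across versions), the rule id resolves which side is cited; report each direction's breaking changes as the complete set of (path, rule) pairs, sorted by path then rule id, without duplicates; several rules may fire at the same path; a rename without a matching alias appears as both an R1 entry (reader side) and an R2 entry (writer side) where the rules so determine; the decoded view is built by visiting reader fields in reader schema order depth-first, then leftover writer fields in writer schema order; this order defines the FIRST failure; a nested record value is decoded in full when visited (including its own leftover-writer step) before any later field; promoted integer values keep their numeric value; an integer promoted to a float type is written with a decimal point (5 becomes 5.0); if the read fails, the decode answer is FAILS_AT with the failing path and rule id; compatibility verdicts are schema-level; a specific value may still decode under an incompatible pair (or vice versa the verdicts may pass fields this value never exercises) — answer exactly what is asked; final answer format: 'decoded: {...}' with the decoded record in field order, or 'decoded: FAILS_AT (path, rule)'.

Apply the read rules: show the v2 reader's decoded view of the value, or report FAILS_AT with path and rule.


decoded: {"scores": [1.5], "addr": null, "latitude": 3.75, "city": "beta", "nickname": null, "email": "kappa", "id": 3}

each type pair in Profile: writer, then reader
decode walk for Profile under reader schema v2:
  scores := [1.5]
  addr := null (absent, optional -> null)
  latitude := 3.75
  city := "beta"
  nickname := null (absent, optional -> null)
  email := "kappa"
  id := 3
  => decoded: {"scores": [1.5], "addr": null, "latitude": 3.75, "city": "beta", "nickname": null, "email": "kappa", "id": 3}
the rest of the Profile diff is inert for this question:
  field id in record Profile: required changed to optional -> fires no rule on Profile under this dialect and leaves the result unchanged
  field primary in record Meta: required changed to optional -> matters for Profile compatibility verdicts, not for this value's decode


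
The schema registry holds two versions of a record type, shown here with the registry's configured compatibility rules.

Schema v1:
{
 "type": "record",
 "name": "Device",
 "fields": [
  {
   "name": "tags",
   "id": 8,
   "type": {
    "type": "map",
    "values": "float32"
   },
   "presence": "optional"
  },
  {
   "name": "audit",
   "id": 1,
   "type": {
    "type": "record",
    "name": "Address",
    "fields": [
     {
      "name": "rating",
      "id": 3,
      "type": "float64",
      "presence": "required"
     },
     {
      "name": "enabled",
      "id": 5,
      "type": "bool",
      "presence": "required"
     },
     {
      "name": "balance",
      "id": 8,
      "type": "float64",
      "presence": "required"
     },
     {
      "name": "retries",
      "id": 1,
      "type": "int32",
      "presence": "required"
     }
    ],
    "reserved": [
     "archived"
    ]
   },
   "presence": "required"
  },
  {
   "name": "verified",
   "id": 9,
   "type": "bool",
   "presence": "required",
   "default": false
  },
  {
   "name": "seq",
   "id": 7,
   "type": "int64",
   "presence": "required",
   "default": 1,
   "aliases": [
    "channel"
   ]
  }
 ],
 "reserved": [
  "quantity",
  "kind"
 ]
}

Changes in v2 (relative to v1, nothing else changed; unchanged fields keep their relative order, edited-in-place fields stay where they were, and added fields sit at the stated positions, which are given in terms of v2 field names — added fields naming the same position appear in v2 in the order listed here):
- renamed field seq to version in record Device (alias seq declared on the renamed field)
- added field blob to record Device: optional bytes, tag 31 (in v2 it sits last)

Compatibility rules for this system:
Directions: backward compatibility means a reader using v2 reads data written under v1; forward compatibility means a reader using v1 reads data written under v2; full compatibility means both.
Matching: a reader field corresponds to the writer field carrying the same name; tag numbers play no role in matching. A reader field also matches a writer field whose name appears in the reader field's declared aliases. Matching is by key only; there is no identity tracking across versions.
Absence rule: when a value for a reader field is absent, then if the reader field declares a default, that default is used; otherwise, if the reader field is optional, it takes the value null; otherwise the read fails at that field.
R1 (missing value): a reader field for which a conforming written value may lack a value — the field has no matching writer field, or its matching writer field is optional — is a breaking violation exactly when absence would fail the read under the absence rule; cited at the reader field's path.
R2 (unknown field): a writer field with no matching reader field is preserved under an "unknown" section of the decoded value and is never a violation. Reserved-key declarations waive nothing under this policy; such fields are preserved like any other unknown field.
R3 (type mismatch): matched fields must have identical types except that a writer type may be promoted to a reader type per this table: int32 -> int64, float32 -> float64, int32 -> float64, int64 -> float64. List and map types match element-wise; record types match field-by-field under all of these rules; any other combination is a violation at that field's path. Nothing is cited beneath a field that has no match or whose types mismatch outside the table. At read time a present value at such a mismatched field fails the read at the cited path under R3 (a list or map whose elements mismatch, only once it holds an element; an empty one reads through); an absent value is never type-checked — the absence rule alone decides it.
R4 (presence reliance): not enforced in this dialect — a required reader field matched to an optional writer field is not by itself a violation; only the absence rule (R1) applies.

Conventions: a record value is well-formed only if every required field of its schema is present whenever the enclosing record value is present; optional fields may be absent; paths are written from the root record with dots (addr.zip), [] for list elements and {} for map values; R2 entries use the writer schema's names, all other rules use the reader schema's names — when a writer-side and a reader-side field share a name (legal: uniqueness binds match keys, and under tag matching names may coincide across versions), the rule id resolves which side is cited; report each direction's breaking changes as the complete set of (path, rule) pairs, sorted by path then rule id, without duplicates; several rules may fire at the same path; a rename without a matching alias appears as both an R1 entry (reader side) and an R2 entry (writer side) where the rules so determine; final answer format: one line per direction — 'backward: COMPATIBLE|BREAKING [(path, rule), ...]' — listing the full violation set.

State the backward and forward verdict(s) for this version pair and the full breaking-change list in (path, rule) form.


arrows below run writer -> reader for Device
checking backward for Device: reader v2 against writer v1:
  tags: paired with writer tags (map<string, float32> -> map<string, float32>; writer optional)
  audit: paired with writer audit (Address -> Address; writer required)
  verified: paired with writer verified (bool -> bool; writer required)
  version: paired with writer seq (int64 -> int64; writer required)
  blob: no writer match
  audit.rating: paired with writer audit.rating (float64 -> float64; writer required)
  audit.enabled: paired with writer audit.enabled (bool -> bool; writer required)
  audit.balance: paired with writer audit.balance (float64 -> float64; writer required)
  audit.retries: paired with writer audit.retries (int32 -> int32; writer required)
  => backward verdict for Device: COMPATIBLE, no violations
checking forward for Device: reader v1 against writer v2:
  tags: paired with writer tags (map<string, float32> -> map<string, float32>; writer optional)
  audit: paired with writer audit (Address -> Address; writer required)
  verified: paired with writer verified (bool -> bool; writer required)
  seq: no writer match
  writer field version has no reader counterpart
  writer field blob has no reader counterpart
  audit.rating: paired with writer audit.rating (float64 -> float64; writer required)
  audit.enabled: paired with writer audit.enabled (bool -> bool; writer required)
  audit.balance: paired with writer audit.balance (float64 -> float64; writer required)
  audit.retries: paired with writer audit.retries (int32 -> int32; writer required)
  => forward verdict for Device: COMPATIBLE, no violations

backward: COMPATIBLE []; forward: COMPATIBLE []


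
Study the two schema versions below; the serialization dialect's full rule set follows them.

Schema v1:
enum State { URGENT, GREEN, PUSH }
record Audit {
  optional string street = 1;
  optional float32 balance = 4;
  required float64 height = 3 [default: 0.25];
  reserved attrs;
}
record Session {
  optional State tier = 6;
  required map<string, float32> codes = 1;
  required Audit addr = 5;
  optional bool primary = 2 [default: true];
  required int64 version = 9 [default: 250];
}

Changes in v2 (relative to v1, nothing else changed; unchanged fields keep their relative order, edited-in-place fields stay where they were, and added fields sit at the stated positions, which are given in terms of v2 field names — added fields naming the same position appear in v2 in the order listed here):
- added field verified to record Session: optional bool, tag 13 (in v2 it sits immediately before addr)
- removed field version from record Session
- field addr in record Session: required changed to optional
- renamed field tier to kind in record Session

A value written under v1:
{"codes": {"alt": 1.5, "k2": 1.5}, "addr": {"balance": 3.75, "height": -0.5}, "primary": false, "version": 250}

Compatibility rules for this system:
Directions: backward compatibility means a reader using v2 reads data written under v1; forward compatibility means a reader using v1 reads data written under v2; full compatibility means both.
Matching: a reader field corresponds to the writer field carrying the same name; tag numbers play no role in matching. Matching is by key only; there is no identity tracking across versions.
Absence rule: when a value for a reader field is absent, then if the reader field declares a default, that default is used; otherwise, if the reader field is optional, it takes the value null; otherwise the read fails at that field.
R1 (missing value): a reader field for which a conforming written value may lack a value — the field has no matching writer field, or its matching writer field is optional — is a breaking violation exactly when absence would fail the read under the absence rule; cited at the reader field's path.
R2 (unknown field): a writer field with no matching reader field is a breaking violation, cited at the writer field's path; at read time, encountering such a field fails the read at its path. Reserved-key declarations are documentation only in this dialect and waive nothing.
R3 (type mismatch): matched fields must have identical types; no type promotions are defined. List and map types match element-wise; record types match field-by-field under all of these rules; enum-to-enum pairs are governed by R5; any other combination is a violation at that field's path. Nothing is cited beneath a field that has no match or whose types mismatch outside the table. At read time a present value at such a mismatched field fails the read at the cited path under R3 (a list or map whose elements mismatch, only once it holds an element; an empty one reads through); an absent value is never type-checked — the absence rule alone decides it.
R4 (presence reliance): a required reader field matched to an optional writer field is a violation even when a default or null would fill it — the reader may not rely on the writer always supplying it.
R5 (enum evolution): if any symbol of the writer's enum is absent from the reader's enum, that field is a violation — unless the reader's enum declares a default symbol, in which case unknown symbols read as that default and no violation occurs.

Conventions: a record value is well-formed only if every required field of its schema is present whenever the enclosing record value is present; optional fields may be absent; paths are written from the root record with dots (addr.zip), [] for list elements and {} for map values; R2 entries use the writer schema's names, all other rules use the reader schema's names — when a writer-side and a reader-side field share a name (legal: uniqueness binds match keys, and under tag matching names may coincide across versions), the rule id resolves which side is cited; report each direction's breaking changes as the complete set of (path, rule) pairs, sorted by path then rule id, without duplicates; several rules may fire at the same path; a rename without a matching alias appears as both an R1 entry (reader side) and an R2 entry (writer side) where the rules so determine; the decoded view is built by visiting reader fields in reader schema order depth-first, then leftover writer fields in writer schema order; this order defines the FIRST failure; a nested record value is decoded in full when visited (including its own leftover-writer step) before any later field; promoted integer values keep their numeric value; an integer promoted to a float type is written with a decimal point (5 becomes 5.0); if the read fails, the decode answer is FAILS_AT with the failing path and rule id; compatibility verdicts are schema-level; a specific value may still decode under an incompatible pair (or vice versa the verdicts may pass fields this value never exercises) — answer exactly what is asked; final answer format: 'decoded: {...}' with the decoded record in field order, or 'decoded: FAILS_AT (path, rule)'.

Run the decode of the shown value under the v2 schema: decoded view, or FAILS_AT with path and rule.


the writer's type comes first in each Session pair
decoding the Session value with the v2 reader:
  kind := null (missing; optional => null)
  codes := {"alt": 1.5, "k2": 1.5}
  verified := null (missing; optional => null)
  addr.street := null (missing; optional => null)
  addr.balance := 3.75
  addr.height := -0.5
  primary := false
  read fails at version under R2 (unknown field)
  => FAILS_AT (version, R2)
remaining Session differences; none change what is asked:
  added field verified to record Session: optional bool, tag 13 (in v2 it sits immediately before addr) -> affects the rule determinations only; this particular Session value decodes identically
  field addr in record Session: required changed to optional -> affects the rule determinations only; this particular Session value decodes identically
  renamed field tier to kind in record Session -> affects the rule determinations only; this particular Session value decodes identically

decoded: FAILS_AT (version, R2)


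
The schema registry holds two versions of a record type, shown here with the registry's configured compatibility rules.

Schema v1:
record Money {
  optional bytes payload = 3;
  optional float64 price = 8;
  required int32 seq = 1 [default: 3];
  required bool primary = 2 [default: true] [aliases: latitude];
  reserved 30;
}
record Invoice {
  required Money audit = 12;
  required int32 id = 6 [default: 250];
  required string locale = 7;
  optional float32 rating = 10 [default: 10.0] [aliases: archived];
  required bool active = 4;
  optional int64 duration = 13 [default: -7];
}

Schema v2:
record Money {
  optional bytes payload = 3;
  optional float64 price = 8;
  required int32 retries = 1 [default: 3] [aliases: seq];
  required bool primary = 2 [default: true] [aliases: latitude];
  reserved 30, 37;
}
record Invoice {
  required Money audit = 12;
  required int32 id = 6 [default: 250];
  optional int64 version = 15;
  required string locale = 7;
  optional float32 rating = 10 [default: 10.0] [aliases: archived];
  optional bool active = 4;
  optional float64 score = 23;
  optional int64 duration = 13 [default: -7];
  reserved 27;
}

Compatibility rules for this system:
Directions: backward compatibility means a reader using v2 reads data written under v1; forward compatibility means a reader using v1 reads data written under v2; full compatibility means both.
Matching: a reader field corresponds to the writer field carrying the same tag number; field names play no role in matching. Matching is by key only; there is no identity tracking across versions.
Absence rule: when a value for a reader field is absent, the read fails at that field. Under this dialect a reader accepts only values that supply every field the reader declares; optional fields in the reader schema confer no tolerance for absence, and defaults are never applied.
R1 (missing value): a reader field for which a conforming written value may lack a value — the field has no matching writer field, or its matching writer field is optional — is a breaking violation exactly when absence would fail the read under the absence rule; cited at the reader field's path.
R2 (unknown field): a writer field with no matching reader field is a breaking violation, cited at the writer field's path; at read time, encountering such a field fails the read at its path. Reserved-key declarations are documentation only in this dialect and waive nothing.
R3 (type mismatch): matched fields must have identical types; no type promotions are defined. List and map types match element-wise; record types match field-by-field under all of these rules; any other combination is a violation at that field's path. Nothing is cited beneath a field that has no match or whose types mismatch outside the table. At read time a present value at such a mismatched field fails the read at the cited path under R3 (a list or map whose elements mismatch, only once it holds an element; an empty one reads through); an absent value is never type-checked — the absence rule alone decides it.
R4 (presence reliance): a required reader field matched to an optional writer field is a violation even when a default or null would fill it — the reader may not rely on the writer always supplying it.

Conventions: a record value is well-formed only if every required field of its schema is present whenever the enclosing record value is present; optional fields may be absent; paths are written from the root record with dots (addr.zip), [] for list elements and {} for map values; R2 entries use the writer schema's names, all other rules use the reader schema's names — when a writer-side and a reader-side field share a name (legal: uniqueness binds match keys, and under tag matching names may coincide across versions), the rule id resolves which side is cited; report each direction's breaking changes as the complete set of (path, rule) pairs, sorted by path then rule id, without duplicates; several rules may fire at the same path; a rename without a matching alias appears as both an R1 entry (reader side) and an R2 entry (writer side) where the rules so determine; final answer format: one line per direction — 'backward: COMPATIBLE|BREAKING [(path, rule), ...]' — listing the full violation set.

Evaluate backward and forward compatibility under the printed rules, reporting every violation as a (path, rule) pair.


backward: BREAKING [(audit.payload, R1), (audit.price, R1), (duration, R1), (rating, R1), (score, R1), (version, R1)]; forward: BREAKING [(active, R1), (active, R4), (audit.payload, R1), (audit.price, R1), (duration, R1), (rating, R1), (score, R2), (version, R2)]

arrows below run writer -> reader for Invoice
backward for Invoice (reader v2, writer v1):
  audit: Money -> Money, writer required; from audit
  id: int32 -> int32, writer required; from id
  version: no writer-side match
  locale: string -> string, writer required; from locale
  rating: float32 -> float32, writer optional; from rating
  active: bool -> bool, writer required; from active
  score: no writer-side match
  duration: int64 -> int64, writer optional; from duration
  audit.payload: bytes -> bytes, writer optional; from audit.payload
  audit.price: float64 -> float64, writer optional; from audit.price
  audit.retries: int32 -> int32, writer required; from audit.seq
  audit.primary: bool -> bool, writer required; from audit.primary
  rule R1 violated at audit.payload
  rule R1 violated at audit.price
  rule R1 violated at duration
  rule R1 violated at rating
  rule R1 violated at score
  rule R1 violated at version
  => backward: BREAKING (6)
forward for Invoice (reader v1, writer v2):
  audit: Money -> Money, writer required; from audit
  id: int32 -> int32, writer required; from id
  locale: string -> string, writer required; from locale
  rating: float32 -> float32, writer optional; from rating
  active: bool -> bool, writer optional; from active
  duration: int64 -> int64, writer optional; from duration
  version (writer side), unknown to reader
  score (writer side), unknown to reader
  audit.payload: bytes -> bytes, writer optional; from audit.payload
  audit.price: float64 -> float64, writer optional; from audit.price
  audit.seq: int32 -> int32, writer required; from audit.retries
  audit.primary: bool -> bool, writer required; from audit.primary
  rule R1 violated at active
  rule R4 violated at active
  rule R1 violated at audit.payload
  rule R1 violated at audit.price
  rule R1 violated at duration
  rule R1 violated at rating
  rule R2 violated at score
  rule R2 violated at version
  => forward: BREAKING (8)
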